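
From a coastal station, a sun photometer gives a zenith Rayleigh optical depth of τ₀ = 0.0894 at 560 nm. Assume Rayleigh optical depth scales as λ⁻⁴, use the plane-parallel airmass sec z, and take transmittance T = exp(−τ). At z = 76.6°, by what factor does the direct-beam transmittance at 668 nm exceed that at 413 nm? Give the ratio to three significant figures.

3.04

Airmass: sec 76.6° = 4.3150.
τ(668 nm) = 0.0894 × (560/668)⁴ × 4.3150 = 0.0894 × 0.4939 × 4.3150 = 0.1905.
τ(413 nm) = 0.0894 × (560/413)⁴ × 4.3150 = 0.0894 × 3.3803 × 4.3150 = 1.3040.
T(668)/T(413) = exp(τ_B − τ_A) = exp(1.1135) = 3.0449.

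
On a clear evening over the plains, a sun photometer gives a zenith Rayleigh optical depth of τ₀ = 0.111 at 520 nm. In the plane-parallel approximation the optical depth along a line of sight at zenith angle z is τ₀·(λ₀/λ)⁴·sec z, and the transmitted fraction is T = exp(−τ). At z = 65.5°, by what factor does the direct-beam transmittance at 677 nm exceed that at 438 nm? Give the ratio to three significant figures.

1.55

Airmass: sec 65.5° = 2.4114.
τ(677 nm) = 0.111 × (520/677)⁴ × 2.4114 = 0.111 × 0.3481 × 2.4114 = 0.0932.
τ(438 nm) = 0.111 × (520/438)⁴ × 2.4114 = 0.111 × 1.9866 × 2.4114 = 0.5318.
T(677)/T(438) = exp(τ_B − τ_A) = exp(0.4386) = 1.5505.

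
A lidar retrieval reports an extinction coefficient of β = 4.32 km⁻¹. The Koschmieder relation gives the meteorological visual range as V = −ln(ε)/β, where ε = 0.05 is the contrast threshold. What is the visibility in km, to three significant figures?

0.693 km

V = −ln(0.05) / 4.32 = 2.996 / 4.32 = 0.6935 km.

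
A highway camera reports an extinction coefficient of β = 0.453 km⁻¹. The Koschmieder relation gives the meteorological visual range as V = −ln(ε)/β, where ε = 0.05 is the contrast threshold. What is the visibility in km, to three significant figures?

6.61 km

V = −ln(0.05) / 0.453 = 2.996 / 0.453 = 6.6131 km.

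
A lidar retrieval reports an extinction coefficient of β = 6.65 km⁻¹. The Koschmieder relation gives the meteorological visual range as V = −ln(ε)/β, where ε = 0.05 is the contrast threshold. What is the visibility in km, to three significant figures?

0.450 km

V = −ln(0.05) / 6.65 = 2.996 / 6.65 = 0.4505 km.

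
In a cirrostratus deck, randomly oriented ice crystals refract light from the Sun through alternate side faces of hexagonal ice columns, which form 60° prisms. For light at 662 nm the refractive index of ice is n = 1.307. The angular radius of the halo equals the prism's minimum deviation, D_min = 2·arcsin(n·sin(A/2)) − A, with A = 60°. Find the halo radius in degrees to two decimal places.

n·sin(A/2) = 1.307 × sin 30° = 1.307 × 0.5000 = 0.6535.
D_min = 2·arcsin(0.6535) − 60° = 2 × 40.806° − 60° = 21.612°.

21.61°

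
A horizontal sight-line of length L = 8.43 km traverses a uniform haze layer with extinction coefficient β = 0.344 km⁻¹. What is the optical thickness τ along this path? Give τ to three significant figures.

2.90

τ = β·L = 0.344 × 8.43 = 2.8999.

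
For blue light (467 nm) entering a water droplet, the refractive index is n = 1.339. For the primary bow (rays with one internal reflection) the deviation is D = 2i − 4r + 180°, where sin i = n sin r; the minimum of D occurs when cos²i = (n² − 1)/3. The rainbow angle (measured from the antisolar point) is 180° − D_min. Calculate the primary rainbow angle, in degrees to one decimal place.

41.2°

cos²i = (1.79292 − 1)/3 = 0.26431; i = arccos(0.51411) = 59.062°.
sin r = sin 59.062°/1.339 = 0.64057; r = 39.834°.
D_min = 2·59.062° − 4·39.834° + 180° = 138.786°.
Rainbow angle = 180° − D_min = 41.214°.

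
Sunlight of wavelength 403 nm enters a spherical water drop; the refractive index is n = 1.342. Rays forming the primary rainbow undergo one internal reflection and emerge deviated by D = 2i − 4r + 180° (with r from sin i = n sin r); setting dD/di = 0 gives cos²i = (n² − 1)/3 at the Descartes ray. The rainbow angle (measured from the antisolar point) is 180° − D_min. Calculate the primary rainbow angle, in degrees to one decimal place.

cos²i = (1.80096 − 1)/3 = 0.26699; i = arccos(0.51671) = 58.888°.
sin r = sin 58.888°/1.342 = 0.63797; r = 39.641°.
D_min = 2·58.888° − 4·39.641° + 180° = 139.213°.
Rainbow angle = 180° − D_min = 40.787°.

40.8°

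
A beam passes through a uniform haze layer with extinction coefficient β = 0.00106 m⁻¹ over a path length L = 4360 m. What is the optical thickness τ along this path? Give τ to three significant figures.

τ = β·L = 0.00106 × 4360 = 4.6216.

4.62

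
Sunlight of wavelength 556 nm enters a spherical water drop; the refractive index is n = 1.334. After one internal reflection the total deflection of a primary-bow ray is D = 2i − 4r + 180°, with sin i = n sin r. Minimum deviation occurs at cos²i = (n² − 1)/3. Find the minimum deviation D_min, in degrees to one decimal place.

cos²i = (1.77956 − 1)/3 = 0.25985; i = arccos(0.50976) = 59.352°.
sin r = sin 59.352°/1.334 = 0.64492; r = 40.159°.
D_min = 2·59.352° − 4·40.159° + 180° = 138.067°.

138.1°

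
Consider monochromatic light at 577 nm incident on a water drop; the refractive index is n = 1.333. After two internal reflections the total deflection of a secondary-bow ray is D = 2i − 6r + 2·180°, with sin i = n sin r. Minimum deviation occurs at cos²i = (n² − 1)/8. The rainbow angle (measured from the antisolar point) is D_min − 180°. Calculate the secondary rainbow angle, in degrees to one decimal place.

cos²i = (1.77689 − 1)/8 = 0.09711; i = arccos(0.31163) = 71.843°.
sin r = sin 71.843°/1.333 = 0.71283; r = 45.466°.
D_min = 2·71.843° − 6·45.466° + 360° = 230.891°.
Rainbow angle = D_min − 180° = 50.891°.

50.9°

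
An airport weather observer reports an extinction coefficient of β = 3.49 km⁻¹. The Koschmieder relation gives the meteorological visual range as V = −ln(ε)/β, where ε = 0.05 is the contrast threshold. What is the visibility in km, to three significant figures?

0.858 km

V = −ln(0.05) / 3.49 = 2.996 / 3.49 = 0.8584 km.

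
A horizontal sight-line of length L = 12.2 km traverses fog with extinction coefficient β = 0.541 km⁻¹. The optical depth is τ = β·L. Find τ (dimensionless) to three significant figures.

6.60

τ = β·L = 0.541 × 12.2 = 6.6002.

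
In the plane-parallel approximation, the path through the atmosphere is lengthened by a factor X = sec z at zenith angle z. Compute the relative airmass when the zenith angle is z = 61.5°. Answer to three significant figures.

X = sec z = 1/cos 61.5° = 1/0.4772 = 2.0957.

2.10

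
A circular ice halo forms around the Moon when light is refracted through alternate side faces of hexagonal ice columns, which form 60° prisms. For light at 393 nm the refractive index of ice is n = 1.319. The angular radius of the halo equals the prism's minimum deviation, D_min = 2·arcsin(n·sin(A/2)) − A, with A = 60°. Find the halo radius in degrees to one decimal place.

n·sin(A/2) = 1.319 × sin 30° = 1.319 × 0.5000 = 0.6595.
D_min = 2·arcsin(0.6595) − 60° = 2 × 41.262° − 60° = 22.524°.

22.5°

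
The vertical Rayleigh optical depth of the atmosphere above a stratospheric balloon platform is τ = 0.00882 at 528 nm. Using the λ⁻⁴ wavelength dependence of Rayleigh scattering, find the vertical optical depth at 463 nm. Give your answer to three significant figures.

τ(463 nm) = τ(528 nm) × (528/463)⁴ = 0.00882 × (1.1404)⁴ = 0.00882 × 1.6913 = 0.0149.

0.0149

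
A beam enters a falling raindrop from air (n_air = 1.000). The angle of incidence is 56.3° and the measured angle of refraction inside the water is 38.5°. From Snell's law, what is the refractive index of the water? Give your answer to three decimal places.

n = sin θ_i / sin θ_r = sin 56.3° / sin 38.5° = 0.8320 / 0.6225 = 1.3364.

1.336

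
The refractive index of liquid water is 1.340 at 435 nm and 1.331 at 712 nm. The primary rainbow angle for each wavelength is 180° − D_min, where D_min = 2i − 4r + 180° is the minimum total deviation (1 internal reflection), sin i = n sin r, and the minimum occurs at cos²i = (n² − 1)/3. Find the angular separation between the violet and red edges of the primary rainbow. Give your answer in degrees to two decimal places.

At 435 nm (n = 1.340): cos²i = 0.26520 → i = 59.004°, r = 39.770°, D_min = 138.929°, rainbow angle = 41.071°.
At 712 nm (n = 1.331): cos²i = 0.25719 → i = 59.527°, r = 40.356°, D_min = 137.630°, rainbow angle = 42.370°.
Angular width = |41.071° − 42.370°| = 1.299°.

1.30°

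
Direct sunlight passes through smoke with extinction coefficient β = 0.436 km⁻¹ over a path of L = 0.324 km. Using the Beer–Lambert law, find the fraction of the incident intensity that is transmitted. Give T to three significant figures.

τ = β·L = 0.436 × 0.324 = 0.1413.
T = exp(−0.1413) = 0.8683.

0.868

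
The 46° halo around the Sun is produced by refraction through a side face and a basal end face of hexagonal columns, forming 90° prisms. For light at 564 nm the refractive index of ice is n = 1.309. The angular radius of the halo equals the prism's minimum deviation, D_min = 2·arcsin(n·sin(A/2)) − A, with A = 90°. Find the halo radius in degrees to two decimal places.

45.52°

n·sin(A/2) = 1.309 × sin 45° = 1.309 × 0.7071 = 0.9256.
D_min = 2·arcsin(0.9256) − 90° = 2 × 67.759° − 90° = 45.519°.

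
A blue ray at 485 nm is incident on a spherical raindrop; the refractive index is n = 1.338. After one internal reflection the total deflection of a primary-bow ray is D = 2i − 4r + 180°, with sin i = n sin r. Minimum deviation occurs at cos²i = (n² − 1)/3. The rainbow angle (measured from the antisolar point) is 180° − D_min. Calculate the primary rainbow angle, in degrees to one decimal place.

cos²i = (1.79024 − 1)/3 = 0.26341; i = arccos(0.51324) = 59.120°.
sin r = sin 59.120°/1.338 = 0.64144; r = 39.899°.
D_min = 2·59.120° − 4·39.899° + 180° = 138.643°.
Rainbow angle = 180° − D_min = 41.357°.

41.4°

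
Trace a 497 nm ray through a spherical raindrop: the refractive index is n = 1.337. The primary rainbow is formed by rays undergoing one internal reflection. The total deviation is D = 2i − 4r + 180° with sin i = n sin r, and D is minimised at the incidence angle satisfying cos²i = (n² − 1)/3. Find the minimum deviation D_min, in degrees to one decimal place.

138.5°

cos²i = (1.78757 − 1)/3 = 0.26252; i = arccos(0.51237) = 59.178°.
sin r = sin 59.178°/1.337 = 0.64231; r = 39.964°.
D_min = 2·59.178° − 4·39.964° + 180° = 138.500°.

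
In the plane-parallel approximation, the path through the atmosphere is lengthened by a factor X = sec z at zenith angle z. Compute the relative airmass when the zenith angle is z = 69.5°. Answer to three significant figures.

X = sec z = 1/cos 69.5° = 1/0.3502 = 2.8555.

2.86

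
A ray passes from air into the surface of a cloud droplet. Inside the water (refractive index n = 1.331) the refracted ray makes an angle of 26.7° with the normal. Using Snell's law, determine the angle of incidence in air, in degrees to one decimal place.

Snell: sin θ_i = n · sin θ_r = 1.331 × sin 26.7° = 1.331 × 0.4493 = 0.5980.
θ_i = arcsin(0.5980) = 36.73°.

36.7°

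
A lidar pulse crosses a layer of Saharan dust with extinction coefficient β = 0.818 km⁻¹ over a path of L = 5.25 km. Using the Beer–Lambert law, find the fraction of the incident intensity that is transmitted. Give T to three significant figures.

τ = β·L = 0.818 × 5.25 = 4.2945.
T = exp(−4.2945) = 0.0136.

0.0136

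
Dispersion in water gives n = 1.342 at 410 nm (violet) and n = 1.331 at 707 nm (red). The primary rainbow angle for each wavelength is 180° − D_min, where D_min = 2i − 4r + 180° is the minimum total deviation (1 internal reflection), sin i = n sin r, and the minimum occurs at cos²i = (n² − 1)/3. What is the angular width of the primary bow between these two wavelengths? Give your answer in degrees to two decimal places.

At 410 nm (n = 1.342): cos²i = 0.26699 → i = 58.888°, r = 39.641°, D_min = 139.213°, rainbow angle = 40.787°.
At 707 nm (n = 1.331): cos²i = 0.25719 → i = 59.527°, r = 40.356°, D_min = 137.630°, rainbow angle = 42.370°.
Angular width = |40.787° − 42.370°| = 1.583°.

1.58°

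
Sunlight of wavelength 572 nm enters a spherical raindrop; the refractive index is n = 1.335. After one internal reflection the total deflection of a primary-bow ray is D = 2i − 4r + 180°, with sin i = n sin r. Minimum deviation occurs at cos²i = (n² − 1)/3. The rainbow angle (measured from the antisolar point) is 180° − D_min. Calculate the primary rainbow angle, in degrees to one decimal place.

cos²i = (1.78222 − 1)/3 = 0.26074; i = arccos(0.51063) = 59.294°.
sin r = sin 59.294°/1.335 = 0.64405; r = 40.094°.
D_min = 2·59.294° − 4·40.094° + 180° = 138.212°.
Rainbow angle = 180° − D_min = 41.788°.

41.8°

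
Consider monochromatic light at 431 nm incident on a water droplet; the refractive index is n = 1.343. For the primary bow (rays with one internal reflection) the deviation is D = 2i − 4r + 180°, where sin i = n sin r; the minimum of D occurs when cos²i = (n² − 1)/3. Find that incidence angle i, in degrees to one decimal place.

cos²i = (1.343² − 1)/3 = (1.80365 − 1)/3 = 0.26788.
cos i = 0.51757, so i = 58.830°.

58.8°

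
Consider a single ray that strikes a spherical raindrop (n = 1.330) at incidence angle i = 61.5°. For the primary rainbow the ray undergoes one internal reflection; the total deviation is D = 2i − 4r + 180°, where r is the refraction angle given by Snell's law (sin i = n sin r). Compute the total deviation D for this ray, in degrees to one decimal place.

137.6°

sin r = sin 61.5° / 1.330 = 0.8788/1.330 = 0.6608; r = 41.36°.
D = 2·61.5° − 4·41.36° + 180° = 123.00° − 165.43° + 180° = 137.57°.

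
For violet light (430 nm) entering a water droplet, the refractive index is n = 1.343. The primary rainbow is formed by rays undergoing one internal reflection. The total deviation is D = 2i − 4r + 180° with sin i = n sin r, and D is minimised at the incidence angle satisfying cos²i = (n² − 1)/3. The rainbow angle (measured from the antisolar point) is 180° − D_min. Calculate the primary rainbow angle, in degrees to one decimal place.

40.6°

cos²i = (1.80365 − 1)/3 = 0.26788; i = arccos(0.51757) = 58.830°.
sin r = sin 58.830°/1.343 = 0.63711; r = 39.577°.
D_min = 2·58.830° − 4·39.577° + 180° = 139.354°.
Rainbow angle = 180° − D_min = 40.646°.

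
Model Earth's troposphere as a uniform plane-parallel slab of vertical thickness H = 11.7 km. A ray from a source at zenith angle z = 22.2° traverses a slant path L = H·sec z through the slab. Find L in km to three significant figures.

sec z = 1/cos 22.2° = 1.0801.
L = 11.7 × 1.0801 = 12.637 km.

12.6 km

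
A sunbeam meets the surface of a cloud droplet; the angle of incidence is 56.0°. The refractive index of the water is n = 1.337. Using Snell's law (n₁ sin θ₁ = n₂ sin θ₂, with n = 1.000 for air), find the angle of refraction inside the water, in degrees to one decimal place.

Snell: sin θ_r = sin θ_i / n = sin 56.0° / 1.337 = 0.8290 / 1.337 = 0.6201.
θ_r = arcsin(0.6201) = 38.32°.

38.3°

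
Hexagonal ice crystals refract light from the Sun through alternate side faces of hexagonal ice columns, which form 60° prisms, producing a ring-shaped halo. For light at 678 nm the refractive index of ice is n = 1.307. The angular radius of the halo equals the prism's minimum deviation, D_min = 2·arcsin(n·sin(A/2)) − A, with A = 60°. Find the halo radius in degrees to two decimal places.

n·sin(A/2) = 1.307 × sin 30° = 1.307 × 0.5000 = 0.6535.
D_min = 2·arcsin(0.6535) − 60° = 2 × 40.806° − 60° = 21.612°.

21.61°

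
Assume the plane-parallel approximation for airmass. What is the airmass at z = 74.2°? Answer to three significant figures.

3.67

X = sec z = 1/cos 74.2° = 1/0.2723 = 3.6727.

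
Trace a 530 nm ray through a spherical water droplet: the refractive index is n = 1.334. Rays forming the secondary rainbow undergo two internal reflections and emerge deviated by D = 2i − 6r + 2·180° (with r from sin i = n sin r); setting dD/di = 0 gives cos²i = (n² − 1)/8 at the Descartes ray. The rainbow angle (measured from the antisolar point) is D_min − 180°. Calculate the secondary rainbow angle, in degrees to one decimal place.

51.2°

cos²i = (1.77956 − 1)/8 = 0.09744; i = arccos(0.31216) = 71.810°.
sin r = sin 71.810°/1.334 = 0.71217; r = 45.411°.
D_min = 2·71.810° − 6·45.411° + 360° = 231.153°.
Rainbow angle = D_min − 180° = 51.153°.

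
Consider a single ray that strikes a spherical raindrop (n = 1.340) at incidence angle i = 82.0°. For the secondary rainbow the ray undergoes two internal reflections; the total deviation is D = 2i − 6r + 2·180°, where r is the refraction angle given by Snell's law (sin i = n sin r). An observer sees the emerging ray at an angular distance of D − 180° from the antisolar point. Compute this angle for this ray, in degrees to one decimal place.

58.1°

sin r = sin 82.0° / 1.340 = 0.9903/1.340 = 0.7390; r = 47.65°.
D = 2·82.0° − 6·47.65° + 2·180° = 164.00° − 285.88° + 360° = 238.12°.
Angle from antisolar point = D − 180° = 58.12°.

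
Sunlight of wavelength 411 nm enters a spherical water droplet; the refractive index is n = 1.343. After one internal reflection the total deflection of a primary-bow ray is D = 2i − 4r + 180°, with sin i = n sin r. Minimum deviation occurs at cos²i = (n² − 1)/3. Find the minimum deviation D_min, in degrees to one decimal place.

139.4°

cos²i = (1.80365 − 1)/3 = 0.26788; i = arccos(0.51757) = 58.830°.
sin r = sin 58.830°/1.343 = 0.63711; r = 39.577°.
D_min = 2·58.830° − 4·39.577° + 180° = 139.354°.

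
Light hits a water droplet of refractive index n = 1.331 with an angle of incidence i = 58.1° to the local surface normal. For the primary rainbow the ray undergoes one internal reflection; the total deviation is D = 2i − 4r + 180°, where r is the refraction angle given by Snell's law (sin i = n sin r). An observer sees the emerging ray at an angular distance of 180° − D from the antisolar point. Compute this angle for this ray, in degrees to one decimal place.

sin r = sin 58.1° / 1.331 = 0.8490/1.331 = 0.6378; r = 39.63°.
D = 2·58.1° − 4·39.63° + 180° = 116.20° − 158.53° + 180° = 137.67°.
Angle from antisolar point = 180° − D = 42.33°.

42.3°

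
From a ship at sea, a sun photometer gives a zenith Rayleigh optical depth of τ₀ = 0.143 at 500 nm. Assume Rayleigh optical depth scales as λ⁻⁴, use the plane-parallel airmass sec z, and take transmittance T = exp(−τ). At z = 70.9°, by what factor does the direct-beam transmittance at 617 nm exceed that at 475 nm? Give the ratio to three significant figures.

1.42

Airmass: sec 70.9° = 3.0561.
τ(617 nm) = 0.143 × (500/617)⁴ × 3.0561 = 0.143 × 0.4313 × 3.0561 = 0.1885.
τ(475 nm) = 0.143 × (500/475)⁴ × 3.0561 = 0.143 × 1.2277 × 3.0561 = 0.5365.
T(617)/T(475) = exp(τ_B − τ_A) = exp(0.3481) = 1.4163.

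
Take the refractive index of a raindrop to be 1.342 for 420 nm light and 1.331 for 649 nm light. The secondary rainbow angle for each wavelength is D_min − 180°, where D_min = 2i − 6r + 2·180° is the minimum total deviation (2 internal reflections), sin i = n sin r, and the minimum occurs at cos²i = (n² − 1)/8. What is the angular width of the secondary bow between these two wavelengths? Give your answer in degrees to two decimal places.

2.86°

At 420 nm (n = 1.342): cos²i = 0.10012 → i = 71.554°, r = 44.981°, D_min = 233.222°, rainbow angle = 53.222°.
At 649 nm (n = 1.331): cos²i = 0.09645 → i = 71.907°, r = 45.575°, D_min = 230.365°, rainbow angle = 50.365°.
Angular width = |53.222° − 50.365°| = 2.857°.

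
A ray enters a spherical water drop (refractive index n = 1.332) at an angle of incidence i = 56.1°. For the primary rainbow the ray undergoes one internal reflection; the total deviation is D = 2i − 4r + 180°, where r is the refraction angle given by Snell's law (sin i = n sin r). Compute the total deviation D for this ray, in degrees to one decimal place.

sin r = sin 56.1° / 1.332 = 0.8300/1.332 = 0.6231; r = 38.55°.
D = 2·56.1° − 4·38.55° + 180° = 112.20° − 154.18° + 180° = 138.02°.

138.0°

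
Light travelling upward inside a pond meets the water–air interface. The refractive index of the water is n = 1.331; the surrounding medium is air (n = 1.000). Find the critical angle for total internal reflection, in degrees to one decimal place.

48.7°

sin θ_c = n_air / n = 1.000 / 1.331 = 0.7513.
θ_c = arcsin(0.7513) = 48.70°.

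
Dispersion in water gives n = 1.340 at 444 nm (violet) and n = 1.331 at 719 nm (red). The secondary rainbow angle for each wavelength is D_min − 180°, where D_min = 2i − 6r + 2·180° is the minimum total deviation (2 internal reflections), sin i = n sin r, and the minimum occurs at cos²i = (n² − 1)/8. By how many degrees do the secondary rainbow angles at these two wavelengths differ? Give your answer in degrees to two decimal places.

At 444 nm (n = 1.340): cos²i = 0.09945 → i = 71.618°, r = 45.088°, D_min = 232.709°, rainbow angle = 52.709°.
At 719 nm (n = 1.331): cos²i = 0.09645 → i = 71.907°, r = 45.575°, D_min = 230.365°, rainbow angle = 50.365°.
Angular width = |52.709° − 50.365°| = 2.344°.

2.34°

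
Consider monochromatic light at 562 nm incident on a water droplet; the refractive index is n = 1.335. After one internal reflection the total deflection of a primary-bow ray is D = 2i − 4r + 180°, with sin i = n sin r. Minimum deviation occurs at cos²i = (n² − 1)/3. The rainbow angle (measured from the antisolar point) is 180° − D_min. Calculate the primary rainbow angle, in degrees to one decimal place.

41.8°

cos²i = (1.78222 − 1)/3 = 0.26074; i = arccos(0.51063) = 59.294°.
sin r = sin 59.294°/1.335 = 0.64405; r = 40.094°.
D_min = 2·59.294° − 4·40.094° + 180° = 138.212°.
Rainbow angle = 180° − D_min = 41.788°.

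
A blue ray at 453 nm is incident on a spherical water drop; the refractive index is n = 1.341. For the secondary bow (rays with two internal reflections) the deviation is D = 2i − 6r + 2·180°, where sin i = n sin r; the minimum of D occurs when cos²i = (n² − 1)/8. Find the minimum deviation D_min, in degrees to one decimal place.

cos²i = (1.79828 − 1)/8 = 0.09979; i = arccos(0.31589) = 71.586°.
sin r = sin 71.586°/1.341 = 0.70753; r = 45.034°.
D_min = 2·71.586° − 6·45.034° + 360° = 232.966°.

233.0°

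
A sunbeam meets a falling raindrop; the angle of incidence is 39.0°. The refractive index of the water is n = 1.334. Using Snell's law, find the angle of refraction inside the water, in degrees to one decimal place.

28.1°

Snell: sin θ_r = sin θ_i / n = sin 39.0° / 1.334 = 0.6293 / 1.334 = 0.4718.
θ_r = arcsin(0.4718) = 28.15°.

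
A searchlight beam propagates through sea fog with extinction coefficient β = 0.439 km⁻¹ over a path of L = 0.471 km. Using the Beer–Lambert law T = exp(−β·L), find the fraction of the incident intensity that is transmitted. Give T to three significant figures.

τ = β·L = 0.439 × 0.471 = 0.2068.
T = exp(−0.2068) = 0.8132.

0.813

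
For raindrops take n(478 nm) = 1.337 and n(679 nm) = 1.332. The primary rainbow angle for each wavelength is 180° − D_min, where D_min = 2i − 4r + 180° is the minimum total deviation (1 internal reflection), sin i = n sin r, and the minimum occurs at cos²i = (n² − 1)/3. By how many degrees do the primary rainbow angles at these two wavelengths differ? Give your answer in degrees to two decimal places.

0.72°

At 478 nm (n = 1.337): cos²i = 0.26252 → i = 59.178°, r = 39.964°, D_min = 138.500°, rainbow angle = 41.500°.
At 679 nm (n = 1.332): cos²i = 0.25807 → i = 59.469°, r = 40.290°, D_min = 137.776°, rainbow angle = 42.224°.
Angular width = |41.500° − 42.224°| = 0.724°.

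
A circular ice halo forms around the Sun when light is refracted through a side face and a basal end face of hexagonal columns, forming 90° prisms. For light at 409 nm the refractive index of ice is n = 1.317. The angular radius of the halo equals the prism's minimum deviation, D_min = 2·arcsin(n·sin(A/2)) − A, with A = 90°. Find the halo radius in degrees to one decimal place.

47.3°

n·sin(A/2) = 1.317 × sin 45° = 1.317 × 0.7071 = 0.9313.
D_min = 2·arcsin(0.9313) − 90° = 2 × 68.632° − 90° = 47.264°.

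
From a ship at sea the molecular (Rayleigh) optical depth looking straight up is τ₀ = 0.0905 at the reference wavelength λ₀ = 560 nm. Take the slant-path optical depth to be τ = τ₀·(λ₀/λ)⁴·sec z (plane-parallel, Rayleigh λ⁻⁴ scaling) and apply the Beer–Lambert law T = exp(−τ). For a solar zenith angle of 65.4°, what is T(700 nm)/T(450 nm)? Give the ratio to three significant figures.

1.54

Airmass: sec 65.4° = 2.4022.
τ(700 nm) = 0.0905 × (560/700)⁴ × 2.4022 = 0.0905 × 0.4096 × 2.4022 = 0.0890.
τ(450 nm) = 0.0905 × (560/450)⁴ × 2.4022 = 0.0905 × 2.3983 × 2.4022 = 0.5214.
T(700)/T(450) = exp(τ_B − τ_A) = exp(0.4323) = 1.5409.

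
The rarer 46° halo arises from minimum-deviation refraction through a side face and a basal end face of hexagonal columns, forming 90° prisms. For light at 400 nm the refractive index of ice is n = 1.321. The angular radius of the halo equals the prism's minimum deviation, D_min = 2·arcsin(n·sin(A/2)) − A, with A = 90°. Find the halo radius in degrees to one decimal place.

n·sin(A/2) = 1.321 × sin 45° = 1.321 × 0.7071 = 0.9341.
D_min = 2·arcsin(0.9341) − 90° = 2 × 69.081° − 90° = 48.163°.

48.2°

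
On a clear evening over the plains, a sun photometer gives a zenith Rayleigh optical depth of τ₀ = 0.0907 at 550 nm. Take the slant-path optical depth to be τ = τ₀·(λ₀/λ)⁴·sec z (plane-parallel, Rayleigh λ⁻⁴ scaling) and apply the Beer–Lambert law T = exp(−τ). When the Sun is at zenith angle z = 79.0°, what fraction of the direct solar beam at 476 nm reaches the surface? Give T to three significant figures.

0.429

sec 79.0° = 5.2408.
τ = 0.0907 × (550/476)⁴ × 5.2408 = 0.0907 × 1.7825 × 5.2408 = 0.8473.
T = exp(−0.8473) = 0.4286.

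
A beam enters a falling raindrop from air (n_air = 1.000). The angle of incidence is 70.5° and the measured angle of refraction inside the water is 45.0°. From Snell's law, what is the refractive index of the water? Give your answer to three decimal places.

n = sin θ_i / sin θ_r = sin 70.5° / sin 45.0° = 0.9426 / 0.7071 = 1.3331.

1.333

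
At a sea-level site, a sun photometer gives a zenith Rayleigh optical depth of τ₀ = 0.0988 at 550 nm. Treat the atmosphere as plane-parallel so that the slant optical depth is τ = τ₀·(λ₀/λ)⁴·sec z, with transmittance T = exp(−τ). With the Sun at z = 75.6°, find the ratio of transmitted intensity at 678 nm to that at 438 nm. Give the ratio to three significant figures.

Airmass: sec 75.6° = 4.0211.
τ(678 nm) = 0.0988 × (550/678)⁴ × 4.0211 = 0.0988 × 0.4330 × 4.0211 = 0.1720.
τ(438 nm) = 0.0988 × (550/438)⁴ × 4.0211 = 0.0988 × 2.4863 × 4.0211 = 0.9878.
T(678)/T(438) = exp(τ_B − τ_A) = exp(0.8157) = 2.2608.

2.26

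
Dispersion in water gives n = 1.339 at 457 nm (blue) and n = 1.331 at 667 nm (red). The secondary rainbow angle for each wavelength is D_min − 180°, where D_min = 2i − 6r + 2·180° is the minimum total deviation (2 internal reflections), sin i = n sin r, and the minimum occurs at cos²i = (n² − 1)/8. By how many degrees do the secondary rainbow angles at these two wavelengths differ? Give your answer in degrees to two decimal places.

2.09°

At 457 nm (n = 1.339): cos²i = 0.09912 → i = 71.650°, r = 45.141°, D_min = 232.451°, rainbow angle = 52.451°.
At 667 nm (n = 1.331): cos²i = 0.09645 → i = 71.907°, r = 45.575°, D_min = 230.365°, rainbow angle = 50.365°.
Angular width = |52.451° − 50.365°| = 2.086°.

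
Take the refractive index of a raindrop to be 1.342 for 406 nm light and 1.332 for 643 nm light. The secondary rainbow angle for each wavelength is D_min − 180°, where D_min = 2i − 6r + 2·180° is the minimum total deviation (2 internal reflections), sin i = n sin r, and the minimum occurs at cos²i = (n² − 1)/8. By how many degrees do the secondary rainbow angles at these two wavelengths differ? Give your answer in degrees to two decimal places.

At 406 nm (n = 1.342): cos²i = 0.10012 → i = 71.554°, r = 44.981°, D_min = 233.222°, rainbow angle = 53.222°.
At 643 nm (n = 1.332): cos²i = 0.09678 → i = 71.875°, r = 45.520°, D_min = 230.628°, rainbow angle = 50.628°.
Angular width = |53.222° − 50.628°| = 2.594°.

2.59°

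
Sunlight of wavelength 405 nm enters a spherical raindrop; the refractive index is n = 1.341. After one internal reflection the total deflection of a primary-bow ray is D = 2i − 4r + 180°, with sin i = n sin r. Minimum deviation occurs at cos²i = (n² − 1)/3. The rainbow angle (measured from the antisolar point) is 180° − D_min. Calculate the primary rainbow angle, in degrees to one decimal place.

40.9°

cos²i = (1.79828 − 1)/3 = 0.26609; i = arccos(0.51584) = 58.946°.
sin r = sin 58.946°/1.341 = 0.63884; r = 39.705°.
D_min = 2·58.946° − 4·39.705° + 180° = 139.071°.
Rainbow angle = 180° − D_min = 40.929°.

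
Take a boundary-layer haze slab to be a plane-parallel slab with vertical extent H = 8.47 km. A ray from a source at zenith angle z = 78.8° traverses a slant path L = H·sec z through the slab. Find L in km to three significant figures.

43.6 km

sec z = 1/cos 78.8° = 5.1484.
L = 8.47 × 5.1484 = 43.607 km.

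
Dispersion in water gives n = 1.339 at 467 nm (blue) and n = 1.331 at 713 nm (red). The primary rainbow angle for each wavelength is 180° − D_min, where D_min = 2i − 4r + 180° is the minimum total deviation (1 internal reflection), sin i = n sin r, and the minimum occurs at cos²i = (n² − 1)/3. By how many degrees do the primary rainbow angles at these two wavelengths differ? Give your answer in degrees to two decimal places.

At 467 nm (n = 1.339): cos²i = 0.26431 → i = 59.062°, r = 39.834°, D_min = 138.786°, rainbow angle = 41.214°.
At 713 nm (n = 1.331): cos²i = 0.25719 → i = 59.527°, r = 40.356°, D_min = 137.630°, rainbow angle = 42.370°.
Angular width = |41.214° − 42.370°| = 1.156°.

1.16°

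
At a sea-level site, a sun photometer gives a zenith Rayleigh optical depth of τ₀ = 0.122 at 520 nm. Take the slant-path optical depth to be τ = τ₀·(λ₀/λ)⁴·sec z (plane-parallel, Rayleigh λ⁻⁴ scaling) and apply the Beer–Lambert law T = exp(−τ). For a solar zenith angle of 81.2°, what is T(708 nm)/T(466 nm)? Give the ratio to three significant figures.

Airmass: sec 81.2° = 6.5366.
τ(708 nm) = 0.122 × (520/708)⁴ × 6.5366 = 0.122 × 0.2910 × 6.5366 = 0.2321.
τ(466 nm) = 0.122 × (520/466)⁴ × 6.5366 = 0.122 × 1.5505 × 6.5366 = 1.2365.
T(708)/T(466) = exp(τ_B − τ_A) = exp(1.0044) = 2.7303.

2.73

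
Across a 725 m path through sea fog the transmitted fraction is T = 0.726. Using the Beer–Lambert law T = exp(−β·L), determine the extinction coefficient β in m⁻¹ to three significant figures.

Beer–Lambert: T = exp(−βL) ⇒ β = −ln(T)/L = −ln(0.726)/725 = 0.3202/725 = 0.0004417 m⁻¹.

0.000442 m⁻¹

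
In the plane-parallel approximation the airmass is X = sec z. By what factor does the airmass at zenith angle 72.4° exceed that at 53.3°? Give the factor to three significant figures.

1.98

X(72.4°)/X(53.3°) = sec 72.4° / sec 53.3° = cos 53.3° / cos 72.4° = 0.5976/0.3024 = 1.9765.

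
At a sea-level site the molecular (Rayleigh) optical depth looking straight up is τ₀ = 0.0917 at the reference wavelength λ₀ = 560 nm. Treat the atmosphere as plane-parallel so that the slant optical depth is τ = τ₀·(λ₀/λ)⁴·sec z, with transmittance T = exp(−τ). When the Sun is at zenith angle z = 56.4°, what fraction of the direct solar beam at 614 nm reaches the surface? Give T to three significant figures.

sec 56.4° = 1.8070.
τ = 0.0917 × (560/614)⁴ × 1.8070 = 0.0917 × 0.6920 × 1.8070 = 0.1147.
T = exp(−0.1147) = 0.8917.

0.892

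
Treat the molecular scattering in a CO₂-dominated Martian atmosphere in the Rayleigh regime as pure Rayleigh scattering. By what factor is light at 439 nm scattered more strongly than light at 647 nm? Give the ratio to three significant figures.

Rayleigh scattering ∝ λ⁻⁴, so the ratio of coefficients is the inverse fourth power of the wavelength ratio.
σ(439)/σ(647) = (647/439)⁴ = (1.4738)⁴ = 4.718.

4.72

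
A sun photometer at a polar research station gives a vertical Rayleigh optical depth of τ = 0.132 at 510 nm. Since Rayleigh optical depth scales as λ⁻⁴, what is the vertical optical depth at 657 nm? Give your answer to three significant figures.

0.0479

τ(657 nm) = τ(510 nm) × (510/657)⁴ = 0.132 × (0.7763)⁴ = 0.132 × 0.3631 = 0.0479.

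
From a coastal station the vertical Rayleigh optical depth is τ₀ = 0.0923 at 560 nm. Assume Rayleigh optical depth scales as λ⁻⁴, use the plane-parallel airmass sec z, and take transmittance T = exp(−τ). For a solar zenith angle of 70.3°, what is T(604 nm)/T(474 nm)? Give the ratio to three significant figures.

Airmass: sec 70.3° = 2.9665.
τ(604 nm) = 0.0923 × (560/604)⁴ × 2.9665 = 0.0923 × 0.7389 × 2.9665 = 0.2023.
τ(474 nm) = 0.0923 × (560/474)⁴ × 2.9665 = 0.0923 × 1.9482 × 2.9665 = 0.5334.
T(604)/T(474) = exp(τ_B − τ_A) = exp(0.3311) = 1.3925.

1.39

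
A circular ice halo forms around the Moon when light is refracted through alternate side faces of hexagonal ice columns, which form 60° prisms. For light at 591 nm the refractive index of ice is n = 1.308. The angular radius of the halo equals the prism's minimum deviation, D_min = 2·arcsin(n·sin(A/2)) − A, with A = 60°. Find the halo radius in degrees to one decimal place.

21.7°

n·sin(A/2) = 1.308 × sin 30° = 1.308 × 0.5000 = 0.6540.
D_min = 2·arcsin(0.6540) − 60° = 2 × 40.844° − 60° = 21.688°.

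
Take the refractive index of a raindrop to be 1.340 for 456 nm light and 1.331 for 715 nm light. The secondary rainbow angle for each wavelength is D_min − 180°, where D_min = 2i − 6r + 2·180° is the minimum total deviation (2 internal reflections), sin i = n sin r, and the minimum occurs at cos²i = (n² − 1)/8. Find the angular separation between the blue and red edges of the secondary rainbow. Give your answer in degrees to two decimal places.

At 456 nm (n = 1.340): cos²i = 0.09945 → i = 71.618°, r = 45.088°, D_min = 232.709°, rainbow angle = 52.709°.
At 715 nm (n = 1.331): cos²i = 0.09645 → i = 71.907°, r = 45.575°, D_min = 230.365°, rainbow angle = 50.365°.
Angular width = |52.709° − 50.365°| = 2.344°.

2.34°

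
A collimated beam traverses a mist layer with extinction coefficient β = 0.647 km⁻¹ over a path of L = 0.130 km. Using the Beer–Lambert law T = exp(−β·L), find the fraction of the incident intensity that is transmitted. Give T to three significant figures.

τ = β·L = 0.647 × 0.130 = 0.0841.
T = exp(−0.0841) = 0.9193.

0.919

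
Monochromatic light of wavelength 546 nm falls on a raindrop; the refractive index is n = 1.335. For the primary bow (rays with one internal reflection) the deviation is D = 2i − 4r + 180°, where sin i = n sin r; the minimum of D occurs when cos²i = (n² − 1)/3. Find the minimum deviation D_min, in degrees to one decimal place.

cos²i = (1.78222 − 1)/3 = 0.26074; i = arccos(0.51063) = 59.294°.
sin r = sin 59.294°/1.335 = 0.64405; r = 40.094°.
D_min = 2·59.294° − 4·40.094° + 180° = 138.212°.

138.2°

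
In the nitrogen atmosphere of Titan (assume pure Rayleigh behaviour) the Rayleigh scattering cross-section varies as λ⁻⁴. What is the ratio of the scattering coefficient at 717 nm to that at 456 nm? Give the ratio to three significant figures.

Rayleigh scattering ∝ λ⁻⁴, so the ratio of coefficients is the inverse fourth power of the wavelength ratio.
σ(717)/σ(456) = (456/717)⁴ = (0.6360)⁴ = 0.1636.

0.164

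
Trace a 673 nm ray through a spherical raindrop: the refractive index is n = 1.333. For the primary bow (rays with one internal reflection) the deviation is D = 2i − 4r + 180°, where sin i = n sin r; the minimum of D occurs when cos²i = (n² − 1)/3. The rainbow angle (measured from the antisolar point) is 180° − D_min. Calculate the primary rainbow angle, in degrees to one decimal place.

cos²i = (1.77689 − 1)/3 = 0.25896; i = arccos(0.50888) = 59.410°.
sin r = sin 59.410°/1.333 = 0.64579; r = 40.225°.
D_min = 2·59.410° − 4·40.225° + 180° = 137.922°.
Rainbow angle = 180° − D_min = 42.078°.

42.1°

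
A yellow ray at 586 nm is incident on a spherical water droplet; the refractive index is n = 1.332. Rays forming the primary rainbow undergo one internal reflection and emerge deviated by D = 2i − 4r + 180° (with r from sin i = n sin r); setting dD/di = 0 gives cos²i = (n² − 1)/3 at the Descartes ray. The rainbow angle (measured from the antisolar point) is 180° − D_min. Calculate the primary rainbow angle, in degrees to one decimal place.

cos²i = (1.77422 − 1)/3 = 0.25807; i = arccos(0.50801) = 59.469°.
sin r = sin 59.469°/1.332 = 0.64666; r = 40.290°.
D_min = 2·59.469° − 4·40.290° + 180° = 137.776°.
Rainbow angle = 180° − D_min = 42.224°.

42.2°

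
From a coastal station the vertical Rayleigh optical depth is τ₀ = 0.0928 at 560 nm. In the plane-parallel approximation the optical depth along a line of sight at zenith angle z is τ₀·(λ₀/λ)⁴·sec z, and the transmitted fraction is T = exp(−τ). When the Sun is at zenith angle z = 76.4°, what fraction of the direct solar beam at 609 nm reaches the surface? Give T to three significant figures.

sec 76.4° = 4.2527.
τ = 0.0928 × (560/609)⁴ × 4.2527 = 0.0928 × 0.7150 × 4.2527 = 0.2822.
T = exp(−0.2822) = 0.7542.

0.754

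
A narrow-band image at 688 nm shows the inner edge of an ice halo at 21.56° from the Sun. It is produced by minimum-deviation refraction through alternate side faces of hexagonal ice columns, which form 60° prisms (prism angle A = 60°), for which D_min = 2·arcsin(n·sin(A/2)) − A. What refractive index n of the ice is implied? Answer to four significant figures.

1.306

Rearranging: n = sin((D_min + A)/2) / sin(A/2).
(D_min + A)/2 = (21.56° + 60°)/2 = 40.780°.
n = sin 40.780° / sin 30° = 0.6532 / 0.5000 = 1.3063.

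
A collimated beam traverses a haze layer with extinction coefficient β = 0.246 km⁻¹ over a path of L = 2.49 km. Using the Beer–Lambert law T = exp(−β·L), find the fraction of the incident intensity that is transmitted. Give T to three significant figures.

0.542

τ = β·L = 0.246 × 2.49 = 0.6125.
T = exp(−0.6125) = 0.5420.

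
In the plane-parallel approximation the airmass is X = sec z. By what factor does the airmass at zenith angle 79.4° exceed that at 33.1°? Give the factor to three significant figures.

4.55

X(79.4°)/X(33.1°) = sec 79.4° / sec 33.1° = cos 33.1° / cos 79.4° = 0.8377/0.1840 = 4.5540.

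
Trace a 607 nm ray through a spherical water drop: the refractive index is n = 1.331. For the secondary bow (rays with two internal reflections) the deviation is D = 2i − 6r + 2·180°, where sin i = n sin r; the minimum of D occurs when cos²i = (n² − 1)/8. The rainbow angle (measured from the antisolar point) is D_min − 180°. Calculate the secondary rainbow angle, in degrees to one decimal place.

50.4°

cos²i = (1.77156 − 1)/8 = 0.09645; i = arccos(0.31056) = 71.907°.
sin r = sin 71.907°/1.331 = 0.71417; r = 45.575°.
D_min = 2·71.907° − 6·45.575° + 360° = 230.365°.
Rainbow angle = D_min − 180° = 50.365°.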